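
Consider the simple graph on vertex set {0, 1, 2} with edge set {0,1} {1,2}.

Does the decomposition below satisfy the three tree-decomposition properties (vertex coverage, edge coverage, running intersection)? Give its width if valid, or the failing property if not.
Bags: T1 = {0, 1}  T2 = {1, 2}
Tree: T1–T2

Every vertex of G appears in some bag (union = {0, 1, 2}); every edge is covered by a bag; and for each vertex v the set of bags containing v is connected in the bag tree. The decomposition is therefore valid. The largest bag has 2 vertices, so the width is 1.

Yes; width 1.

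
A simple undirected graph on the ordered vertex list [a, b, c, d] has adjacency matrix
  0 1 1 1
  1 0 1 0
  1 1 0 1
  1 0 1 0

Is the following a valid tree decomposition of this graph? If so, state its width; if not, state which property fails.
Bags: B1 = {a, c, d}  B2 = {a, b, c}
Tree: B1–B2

Vertex coverage: the bags together contain {a, b, c, d}, the full vertex set. Edge coverage: each edge of G has both endpoints in at least one bag. Running intersection: for every vertex, the bags containing it form a connected subtree. All three properties hold, so this is a valid tree decomposition of width max|bag| − 1 = 2, and hence tw(G) ≤ 2.

Yes; width 2.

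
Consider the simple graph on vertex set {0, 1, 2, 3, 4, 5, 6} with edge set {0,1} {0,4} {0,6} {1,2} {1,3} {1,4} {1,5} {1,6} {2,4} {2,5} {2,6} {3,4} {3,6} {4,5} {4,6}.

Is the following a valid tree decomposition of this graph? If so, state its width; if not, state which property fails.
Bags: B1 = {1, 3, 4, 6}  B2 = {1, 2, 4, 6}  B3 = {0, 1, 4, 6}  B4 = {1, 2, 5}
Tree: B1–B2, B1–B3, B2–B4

A tree decomposition must satisfy three properties: every vertex lies in some bag; for every edge, both endpoints lie together in some bag; and for every vertex, the bags containing it form a connected subtree. Here edge (4,5) lies in no bag, so the decomposition is invalid.

No — edge (4,5) lies in no bag.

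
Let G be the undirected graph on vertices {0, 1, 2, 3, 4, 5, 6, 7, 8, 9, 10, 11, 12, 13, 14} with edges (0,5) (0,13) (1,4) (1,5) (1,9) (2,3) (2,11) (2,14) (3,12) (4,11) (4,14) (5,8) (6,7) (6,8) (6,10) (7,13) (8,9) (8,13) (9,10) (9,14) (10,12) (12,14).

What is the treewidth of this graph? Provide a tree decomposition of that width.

Every bag has size at most 4, so the width is 4 − 1 = 3 and tw(G) ≤ 3. For the lower bound: the 4 vertex sets {2,3,11}, {4}, {14}, {1,9,10,12} are disjoint, each induces a connected subgraph, and every pair is joined by at least one edge of G. Contracting each set to a single vertex therefore yields K_{4} as a minor, and since treewidth is minor-monotone, tw(G) ≥ tw(K_{4}) = 3. Hence tw(G) = 3 exactly.

Treewidth 3.
Bags: B1 = {2, 3, 4, 11}  B2 = {2, 3, 4, 14}  B3 = {3, 4, 12, 14}  B4 = {1, 4, 12, 14}  B5 = {1, 9, 12, 14}  B6 = {1, 9, 10, 12}  B7 = {1, 5, 9, 10}  B8 = {5, 8, 9, 10}  B9 = {5, 6, 8, 10}  B10 = {0, 5, 6, 8}  B11 = {0, 6, 8, 13}  B12 = {0, 6, 7, 13}
Tree: B1–B2, B2–B3, B3–B4, B4–B5, B5–B6, B6–B7, B7–B8, B8–B9, B9–B10, B10–B11, B11–B12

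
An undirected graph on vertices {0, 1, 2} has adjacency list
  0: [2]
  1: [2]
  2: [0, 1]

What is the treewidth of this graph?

A width-1 tree decomposition is:
Bags: B1 = {1, 2}  B2 = {0, 2}
Tree: B1–B2
Every bag has size at most 2, so the width is 2 − 1 = 1 and tw(G) ≤ 1. Since G has at least one edge (e.g. 1–2), it is not an edgeless graph, so tw(G) ≥ 1. The upper and lower bounds meet at 1, so that is the treewidth.

1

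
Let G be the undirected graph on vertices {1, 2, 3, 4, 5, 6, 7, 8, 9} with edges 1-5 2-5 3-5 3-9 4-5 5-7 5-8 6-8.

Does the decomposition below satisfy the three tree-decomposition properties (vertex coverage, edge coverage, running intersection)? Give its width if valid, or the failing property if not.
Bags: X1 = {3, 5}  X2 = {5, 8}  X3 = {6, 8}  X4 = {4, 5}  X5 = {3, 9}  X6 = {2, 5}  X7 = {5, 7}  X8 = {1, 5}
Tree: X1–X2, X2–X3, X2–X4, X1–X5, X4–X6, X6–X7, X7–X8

Yes; width 1.

Vertex coverage: the bags together contain {1, 2, 3, 4, 5, 6, 7, 8, 9}, the full vertex set. Edge coverage: each edge of G has both endpoints in at least one bag. Running intersection: for every vertex, the bags containing it form a connected subtree. All three properties hold, so this is a valid tree decomposition of width max|bag| − 1 = 1, and hence tw(G) ≤ 1.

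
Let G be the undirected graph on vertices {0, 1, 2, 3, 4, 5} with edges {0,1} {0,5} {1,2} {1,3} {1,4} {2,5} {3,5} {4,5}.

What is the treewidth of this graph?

2

A width-2 tree decomposition is:
Bags: B1 = {0, 1, 5}  B2 = {1, 3, 5}  B3 = {1, 2, 5}  B4 = {1, 4, 5}
Tree: B1–B2, B2–B3, B3–B4
Every bag has size at most 3, so the width is 3 − 1 = 2 and tw(G) ≤ 2. The edges 1–0–5–3–1 form a cycle, so G is not a tree and its treewidth is at least 2. Hence tw(G) = 2 exactly.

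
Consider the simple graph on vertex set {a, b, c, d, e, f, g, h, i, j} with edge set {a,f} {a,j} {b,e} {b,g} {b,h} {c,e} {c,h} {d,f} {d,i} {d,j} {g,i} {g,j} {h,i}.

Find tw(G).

A width-2 tree decomposition is:
Bags: B1 = {c, e, h}  B2 = {b, e, h}  B3 = {b, h, i}  B4 = {b, g, i}  B5 = {d, g, i}  B6 = {d, g, j}  B7 = {d, f, j}  B8 = {a, f, j}
Tree: B1–B2, B2–B3, B3–B4, B4–B5, B5–B6, B6–B7, B7–B8
Every bag has size at most 3, so the width is 3 − 1 = 2 and tw(G) ≤ 2. The edges c–e–b–h–c form a cycle, so G is not a tree and its treewidth is at least 2. The upper and lower bounds meet at 2, so that is the treewidth.

2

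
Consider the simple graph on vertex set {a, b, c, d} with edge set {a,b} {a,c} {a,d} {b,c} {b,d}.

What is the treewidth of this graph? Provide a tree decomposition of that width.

Each bag holds 3 vertices, so the decomposition has width 2, which upper-bounds the treewidth. For the lower bound, the 3 vertices {a, b, d} are pairwise adjacent, and any tree decomposition puts a clique entirely inside one bag — forcing width ≥ 2. Hence tw(G) = 2 exactly.

Treewidth 2.
Bags: B1 = {a, b, c}  B2 = {a, b, d}
Tree: B1–B2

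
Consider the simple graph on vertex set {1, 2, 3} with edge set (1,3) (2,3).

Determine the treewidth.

1

A width-1 tree decomposition is:
Bags: B1 = {2, 3}  B2 = {1, 3}
Tree: B1–B2
Each bag holds 2 vertices, so the decomposition has width 1, which upper-bounds the treewidth. Any graph with an edge has treewidth ≥ 1, and G has the edge 2–3. The upper and lower bounds meet at 1, so that is the treewidth.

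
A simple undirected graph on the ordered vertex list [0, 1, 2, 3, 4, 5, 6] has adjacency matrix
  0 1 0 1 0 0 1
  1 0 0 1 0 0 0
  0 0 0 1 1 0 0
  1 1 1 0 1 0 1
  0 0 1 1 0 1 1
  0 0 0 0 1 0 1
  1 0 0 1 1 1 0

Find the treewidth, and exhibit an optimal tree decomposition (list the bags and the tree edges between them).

Treewidth 2.
One such decomposition:
Bags: B1 = {3, 4, 6}  B2 = {0, 3, 6}  B3 = {2, 3, 4}  B4 = {0, 1, 3}  B5 = {4, 5, 6}
Tree: B1–B2, B1–B3, B2–B4, B1–B5

Every bag has size at most 3, so the width is 3 − 1 = 2 and tw(G) ≤ 2. Conversely, {0, 1, 3} is a clique of size 3, and the vertices of any clique must share a bag in every tree decomposition; so some bag has ≥ 3 vertices and tw(G) ≥ 2. The upper and lower bounds meet at 2, so that is the treewidth.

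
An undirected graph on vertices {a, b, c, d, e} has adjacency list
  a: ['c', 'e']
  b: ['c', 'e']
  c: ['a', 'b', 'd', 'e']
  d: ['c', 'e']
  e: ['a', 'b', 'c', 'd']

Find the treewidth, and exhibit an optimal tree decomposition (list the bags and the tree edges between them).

The largest bag has 3 vertices, giving width 2; this decomposition certifies tw(G) ≤ 2. Conversely, {c, d, e} is a clique of size 3, and the vertices of any clique must share a bag in every tree decomposition; so some bag has ≥ 3 vertices and tw(G) ≥ 2. The upper and lower bounds meet at 2, so that is the treewidth.

Treewidth 2.
Bags: B1 = {c, d, e}  B2 = {b, c, e}  B3 = {a, c, e}
Tree: B1–B2, B1–B3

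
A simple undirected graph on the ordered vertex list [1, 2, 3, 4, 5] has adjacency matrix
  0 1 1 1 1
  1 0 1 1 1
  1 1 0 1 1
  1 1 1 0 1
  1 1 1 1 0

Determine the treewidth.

A width-4 tree decomposition is:
Bags: B1 = {1, 2, 3, 4, 5}
Tree: (single bag)
With just one bag of size 5, the width is 5 − 1 = 4, so tw(G) ≤ 4. Conversely, {1, 2, 3, 4, 5} is a clique of size 5, and the vertices of any clique must share a bag in every tree decomposition; so some bag has ≥ 5 vertices and tw(G) ≥ 4. Hence tw(G) = 4 exactly.

4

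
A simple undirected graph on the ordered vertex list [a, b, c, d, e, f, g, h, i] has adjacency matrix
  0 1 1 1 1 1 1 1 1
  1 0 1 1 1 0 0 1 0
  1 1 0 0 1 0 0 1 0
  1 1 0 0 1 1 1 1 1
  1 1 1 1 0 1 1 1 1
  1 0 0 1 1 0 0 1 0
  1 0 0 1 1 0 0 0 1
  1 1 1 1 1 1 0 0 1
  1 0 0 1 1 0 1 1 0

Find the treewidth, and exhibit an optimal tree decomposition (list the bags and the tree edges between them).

Each bag holds 5 vertices, so the decomposition has width 4, which upper-bounds the treewidth. For the lower bound, the 5 vertices {a, d, e, g, i} are pairwise adjacent, and any tree decomposition puts a clique entirely inside one bag — forcing width ≥ 4. Therefore the treewidth is 4.

Treewidth 4.
One such decomposition:
Bags: B1 = {a, b, d, e, h}  B2 = {a, d, e, h, i}  B3 = {a, d, e, f, h}  B4 = {a, b, c, e, h}  B5 = {a, d, e, g, i}
Tree: B1–B2, B1–B3, B1–B4, B2–B5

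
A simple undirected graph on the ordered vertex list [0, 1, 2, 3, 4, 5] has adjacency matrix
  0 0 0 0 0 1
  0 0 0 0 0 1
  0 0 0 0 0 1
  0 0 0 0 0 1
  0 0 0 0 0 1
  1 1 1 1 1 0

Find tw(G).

1

A width-1 tree decomposition is:
Bags: B1 = {3, 5}  B2 = {1, 5}  B3 = {4, 5}  B4 = {0, 5}  B5 = {2, 5}
Tree: B1–B2, B1–B3, B3–B4, B4–B5
The largest bag has 2 vertices, giving width 1; this decomposition certifies tw(G) ≤ 1. Since G has at least one edge (e.g. 5–3), it is not an edgeless graph, so tw(G) ≥ 1. Hence tw(G) = 1 exactly.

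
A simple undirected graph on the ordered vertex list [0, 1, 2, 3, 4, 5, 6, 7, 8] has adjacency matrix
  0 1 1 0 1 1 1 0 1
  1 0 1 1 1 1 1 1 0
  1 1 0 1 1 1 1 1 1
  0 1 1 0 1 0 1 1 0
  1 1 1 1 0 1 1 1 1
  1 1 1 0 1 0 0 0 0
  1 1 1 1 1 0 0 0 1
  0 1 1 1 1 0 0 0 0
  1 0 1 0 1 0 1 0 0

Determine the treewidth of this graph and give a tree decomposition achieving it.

The largest bag has 5 vertices, giving width 4; this decomposition certifies tw(G) ≤ 4. For the lower bound, the 5 vertices {0, 2, 4, 6, 8} are pairwise adjacent, and any tree decomposition puts a clique entirely inside one bag — forcing width ≥ 4. Therefore the treewidth is 4.

Treewidth 4.
One such decomposition:
Bags: B1 = {1, 2, 3, 4, 7}  B2 = {1, 2, 3, 4, 6}  B3 = {0, 1, 2, 4, 6}  B4 = {0, 2, 4, 6, 8}  B5 = {0, 1, 2, 4, 5}
Tree: B1–B2, B2–B3, B3–B4, B3–B5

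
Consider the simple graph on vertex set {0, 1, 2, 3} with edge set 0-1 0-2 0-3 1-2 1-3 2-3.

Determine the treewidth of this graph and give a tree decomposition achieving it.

A single bag containing all 4 vertices is trivially a valid decomposition of width 3. For the lower bound, the 4 vertices {0, 1, 2, 3} are pairwise adjacent, and any tree decomposition puts a clique entirely inside one bag — forcing width ≥ 3. The upper and lower bounds meet at 3, so that is the treewidth.

Treewidth 3.
Bags: B1 = {0, 1, 2, 3}
Tree: (single bag)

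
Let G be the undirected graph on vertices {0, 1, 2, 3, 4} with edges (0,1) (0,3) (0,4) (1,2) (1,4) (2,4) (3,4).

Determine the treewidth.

A width-2 tree decomposition is:
Bags: B1 = {0, 1, 4}  B2 = {1, 2, 4}  B3 = {0, 3, 4}
Tree: B1–B2, B1–B3
The largest bag has 3 vertices, giving width 2; this decomposition certifies tw(G) ≤ 2. For the lower bound, the 3 vertices {0, 1, 4} are pairwise adjacent, and any tree decomposition puts a clique entirely inside one bag — forcing width ≥ 2. Therefore the treewidth is 2.

2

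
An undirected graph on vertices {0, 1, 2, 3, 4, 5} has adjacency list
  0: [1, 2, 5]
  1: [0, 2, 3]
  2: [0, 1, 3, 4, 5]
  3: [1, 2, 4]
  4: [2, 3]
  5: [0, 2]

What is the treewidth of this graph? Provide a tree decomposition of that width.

Treewidth 2.
Bags: B1 = {0, 1, 2}  B2 = {1, 2, 3}  B3 = {0, 2, 5}  B4 = {2, 3, 4}
Tree: B1–B2, B1–B3, B2–B4

The largest bag has 3 vertices, giving width 2; this decomposition certifies tw(G) ≤ 2. On the other hand G contains the 3-clique {0, 1, 2}. A clique must lie in a single bag of any decomposition, so no decomposition can have width below 2. Combining the bounds, tw(G) = 2.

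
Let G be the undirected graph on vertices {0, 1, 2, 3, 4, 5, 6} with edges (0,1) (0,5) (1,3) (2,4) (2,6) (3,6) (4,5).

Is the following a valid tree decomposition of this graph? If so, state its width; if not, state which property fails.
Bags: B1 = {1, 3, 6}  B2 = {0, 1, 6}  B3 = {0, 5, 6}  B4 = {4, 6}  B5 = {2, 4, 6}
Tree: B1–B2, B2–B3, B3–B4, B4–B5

No — edge (5,4) lies in no bag.

A tree decomposition must satisfy three properties: every vertex lies in some bag; for every edge, both endpoints lie together in some bag; and for every vertex, the bags containing it form a connected subtree. Here edge (5,4) lies in no bag, so the decomposition is invalid.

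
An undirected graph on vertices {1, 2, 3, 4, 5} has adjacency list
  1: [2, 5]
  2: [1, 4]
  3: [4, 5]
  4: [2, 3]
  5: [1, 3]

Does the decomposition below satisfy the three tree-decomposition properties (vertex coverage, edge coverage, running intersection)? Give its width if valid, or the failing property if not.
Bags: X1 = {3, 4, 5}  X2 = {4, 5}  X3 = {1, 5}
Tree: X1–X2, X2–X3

No — vertex 2 appears in no bag.

A tree decomposition must satisfy three properties: every vertex lies in some bag; for every edge, both endpoints lie together in some bag; and for every vertex, the bags containing it form a connected subtree. Here vertex 2 appears in no bag, so the decomposition is invalid.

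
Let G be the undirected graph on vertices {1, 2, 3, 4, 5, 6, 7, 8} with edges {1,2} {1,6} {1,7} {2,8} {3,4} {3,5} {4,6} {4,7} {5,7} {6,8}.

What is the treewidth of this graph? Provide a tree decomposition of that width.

Treewidth 2.
One optimal decomposition is:
Bags: B1 = {3, 4, 5}  B2 = {4, 5, 7}  B3 = {4, 6, 7}  B4 = {1, 6, 7}  B5 = {1, 6, 8}  B6 = {1, 2, 8}
Tree: B1–B2, B2–B3, B3–B4, B4–B5, B5–B6

Every bag has size at most 3, so the width is 3 − 1 = 2 and tw(G) ≤ 2. For the lower bound, G contains the cycle 3–5–7–4–3, so G is not a forest; only forests have treewidth ≤ 1, hence tw(G) ≥ 2. Therefore the treewidth is 2.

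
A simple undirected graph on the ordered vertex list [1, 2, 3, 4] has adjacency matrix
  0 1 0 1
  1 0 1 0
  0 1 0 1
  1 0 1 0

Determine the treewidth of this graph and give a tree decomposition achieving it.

Treewidth 2.
One optimal decomposition is:
Bags: B1 = {2, 3, 4}  B2 = {1, 2, 4}
Tree: B1–B2

Every bag has size at most 3, so the width is 3 − 1 = 2 and tw(G) ≤ 2. The edges 2–3–4–1–2 form a cycle, so G is not a tree and its treewidth is at least 2. Hence tw(G) = 2 exactly.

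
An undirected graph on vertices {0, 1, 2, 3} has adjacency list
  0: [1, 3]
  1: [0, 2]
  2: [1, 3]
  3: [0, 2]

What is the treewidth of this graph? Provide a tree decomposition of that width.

Treewidth 2.
One such decomposition:
Bags: B1 = {0, 1, 2}  B2 = {0, 2, 3}
Tree: B1–B2

Each bag holds 3 vertices, so the decomposition has width 2, which upper-bounds the treewidth. The edges 2–1–0–3–2 form a cycle, so G is not a tree and its treewidth is at least 2. Combining the bounds, tw(G) = 2.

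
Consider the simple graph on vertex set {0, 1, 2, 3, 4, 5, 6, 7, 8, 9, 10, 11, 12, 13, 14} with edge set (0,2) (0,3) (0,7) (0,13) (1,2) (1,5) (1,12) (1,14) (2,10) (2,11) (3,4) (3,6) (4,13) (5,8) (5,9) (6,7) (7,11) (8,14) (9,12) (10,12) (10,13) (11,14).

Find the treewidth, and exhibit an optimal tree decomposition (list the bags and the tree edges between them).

Every bag has size at most 4, so the width is 4 − 1 = 3 and tw(G) ≤ 3. For the lower bound: the 4 vertex sets {3,4,6}, {7}, {0}, {2,10,11,13} are disjoint, each induces a connected subgraph, and every pair is joined by at least one edge of G. Contracting each set to a single vertex therefore yields K_{4} as a minor, and since treewidth is minor-monotone, tw(G) ≥ tw(K_{4}) = 3. Hence tw(G) = 3 exactly.

Treewidth 3.
Bags: B1 = {3, 4, 6, 7}  B2 = {0, 3, 4, 7}  B3 = {0, 4, 7, 13}  B4 = {0, 7, 11, 13}  B5 = {0, 2, 11, 13}  B6 = {2, 10, 11, 13}  B7 = {2, 10, 11, 14}  B8 = {1, 2, 10, 14}  B9 = {1, 10, 12, 14}  B10 = {1, 8, 12, 14}  B11 = {1, 5, 8, 12}  B12 = {5, 8, 9, 12}
Tree: B1–B2, B2–B3, B3–B4, B4–B5, B5–B6, B6–B7, B7–B8, B8–B9, B9–B10, B10–B11, B11–B12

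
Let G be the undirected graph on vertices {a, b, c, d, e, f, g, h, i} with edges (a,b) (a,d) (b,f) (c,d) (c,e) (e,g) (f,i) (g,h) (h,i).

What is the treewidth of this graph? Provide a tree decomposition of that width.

Treewidth 2.
One such decomposition:
Bags: B1 = {a, b, f}  B2 = {a, f, i}  B3 = {a, h, i}  B4 = {a, g, h}  B5 = {a, e, g}  B6 = {a, c, e}  B7 = {a, c, d}
Tree: B1–B2, B2–B3, B3–B4, B4–B5, B5–B6, B6–B7

Every bag has size at most 3, so the width is 3 − 1 = 2 and tw(G) ≤ 2. The edges a–b–f–i–h–g–e–c–d–a form a cycle, so G is not a tree and its treewidth is at least 2. The upper and lower bounds meet at 2, so that is the treewidth.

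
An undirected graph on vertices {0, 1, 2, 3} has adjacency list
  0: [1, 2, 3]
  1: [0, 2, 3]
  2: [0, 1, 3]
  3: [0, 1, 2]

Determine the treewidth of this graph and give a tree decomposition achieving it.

Treewidth 3.
One optimal decomposition is:
Bags: B1 = {0, 1, 2, 3}
Tree: (single bag)

A single bag containing all 4 vertices is trivially a valid decomposition of width 3. On the other hand G contains the 4-clique {0, 1, 2, 3}. A clique must lie in a single bag of any decomposition, so no decomposition can have width below 3. Therefore the treewidth is 3.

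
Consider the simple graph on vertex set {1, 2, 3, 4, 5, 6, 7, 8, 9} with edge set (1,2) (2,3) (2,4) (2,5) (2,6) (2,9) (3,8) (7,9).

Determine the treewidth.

A width-1 tree decomposition is:
Bags: B1 = {2, 5}  B2 = {2, 6}  B3 = {1, 2}  B4 = {2, 9}  B5 = {2, 4}  B6 = {2, 3}  B7 = {3, 8}  B8 = {7, 9}
Tree: B1–B2, B2–B3, B3–B4, B2–B5, B3–B6, B6–B7, B4–B8
Every bag has size at most 2, so the width is 2 − 1 = 1 and tw(G) ≤ 1. Since G has at least one edge (e.g. 2–5), it is not an edgeless graph, so tw(G) ≥ 1. Hence tw(G) = 1 exactly.

1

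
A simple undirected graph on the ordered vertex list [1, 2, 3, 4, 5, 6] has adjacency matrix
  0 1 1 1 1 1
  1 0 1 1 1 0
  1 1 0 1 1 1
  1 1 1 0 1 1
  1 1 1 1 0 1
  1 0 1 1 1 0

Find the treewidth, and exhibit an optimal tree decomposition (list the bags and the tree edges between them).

Treewidth 4.
One optimal decomposition is:
Bags: B1 = {1, 3, 4, 5, 6}  B2 = {1, 2, 3, 4, 5}
Tree: B1–B2

Each bag holds 5 vertices, so the decomposition has width 4, which upper-bounds the treewidth. For the lower bound, the 5 vertices {1, 2, 3, 4, 5} are pairwise adjacent, and any tree decomposition puts a clique entirely inside one bag — forcing width ≥ 4. Hence tw(G) = 4 exactly.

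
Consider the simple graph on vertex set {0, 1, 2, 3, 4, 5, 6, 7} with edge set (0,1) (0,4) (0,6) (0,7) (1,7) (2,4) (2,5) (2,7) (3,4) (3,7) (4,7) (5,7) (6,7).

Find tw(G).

A width-2 tree decomposition is:
Bags: B1 = {3, 4, 7}  B2 = {0, 4, 7}  B3 = {2, 4, 7}  B4 = {0, 6, 7}  B5 = {0, 1, 7}  B6 = {2, 5, 7}
Tree: B1–B2, B2–B3, B2–B4, B2–B5, B3–B6
Every bag has size at most 3, so the width is 3 − 1 = 2 and tw(G) ≤ 2. On the other hand G contains the 3-clique {0, 1, 7}. A clique must lie in a single bag of any decomposition, so no decomposition can have width below 2. Therefore the treewidth is 2.

2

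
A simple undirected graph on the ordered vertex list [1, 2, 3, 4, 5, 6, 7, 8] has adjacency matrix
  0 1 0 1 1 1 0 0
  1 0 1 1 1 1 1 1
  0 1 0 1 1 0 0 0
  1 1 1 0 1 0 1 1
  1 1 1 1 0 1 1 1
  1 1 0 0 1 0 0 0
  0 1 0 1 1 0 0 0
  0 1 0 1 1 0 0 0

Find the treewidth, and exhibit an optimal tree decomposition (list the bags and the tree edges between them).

The largest bag has 4 vertices, giving width 3; this decomposition certifies tw(G) ≤ 3. For the lower bound, the 4 vertices {2, 4, 5, 8} are pairwise adjacent, and any tree decomposition puts a clique entirely inside one bag — forcing width ≥ 3. Hence tw(G) = 3 exactly.

Treewidth 3.
One such decomposition:
Bags: B1 = {1, 2, 5, 6}  B2 = {1, 2, 4, 5}  B3 = {2, 3, 4, 5}  B4 = {2, 4, 5, 7}  B5 = {2, 4, 5, 8}
Tree: B1–B2, B2–B3, B2–B4, B4–B5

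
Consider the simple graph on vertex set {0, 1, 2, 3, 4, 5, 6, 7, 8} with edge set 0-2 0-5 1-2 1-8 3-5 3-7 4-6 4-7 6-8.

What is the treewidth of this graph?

2

A width-2 tree decomposition is:
Bags: B1 = {0, 1, 2}  B2 = {0, 1, 8}  B3 = {0, 6, 8}  B4 = {0, 4, 6}  B5 = {0, 4, 7}  B6 = {0, 3, 7}  B7 = {0, 3, 5}
Tree: B1–B2, B2–B3, B3–B4, B4–B5, B5–B6, B6–B7
Each bag holds 3 vertices, so the decomposition has width 2, which upper-bounds the treewidth. The edges 0–2–1–8–6–4–7–3–5–0 form a cycle, so G is not a tree and its treewidth is at least 2. Therefore the treewidth is 2.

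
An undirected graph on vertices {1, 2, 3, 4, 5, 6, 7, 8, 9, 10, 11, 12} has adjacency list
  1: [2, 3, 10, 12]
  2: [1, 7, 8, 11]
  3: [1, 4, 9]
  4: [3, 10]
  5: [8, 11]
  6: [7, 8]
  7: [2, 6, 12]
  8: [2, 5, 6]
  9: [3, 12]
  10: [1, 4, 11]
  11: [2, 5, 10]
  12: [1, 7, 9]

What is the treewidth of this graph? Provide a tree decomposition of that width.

Treewidth 3.
One such decomposition:
Bags: B1 = {5, 6, 8, 11}  B2 = {2, 6, 8, 11}  B3 = {2, 6, 7, 11}  B4 = {2, 7, 10, 11}  B5 = {1, 2, 7, 10}  B6 = {1, 7, 10, 12}  B7 = {1, 4, 10, 12}  B8 = {1, 3, 4, 12}  B9 = {3, 4, 9, 12}
Tree: B1–B2, B2–B3, B3–B4, B4–B5, B5–B6, B6–B7, B7–B8, B8–B9

Every bag has size at most 4, so the width is 4 − 1 = 3 and tw(G) ≤ 3. For the lower bound: the 4 vertex sets {5,6,8}, {11}, {2}, {1,7,10,12} are disjoint, each induces a connected subgraph, and every pair is joined by at least one edge of G. Contracting each set to a single vertex therefore yields K_{4} as a minor, and since treewidth is minor-monotone, tw(G) ≥ tw(K_{4}) = 3. Combining the bounds, tw(G) = 3.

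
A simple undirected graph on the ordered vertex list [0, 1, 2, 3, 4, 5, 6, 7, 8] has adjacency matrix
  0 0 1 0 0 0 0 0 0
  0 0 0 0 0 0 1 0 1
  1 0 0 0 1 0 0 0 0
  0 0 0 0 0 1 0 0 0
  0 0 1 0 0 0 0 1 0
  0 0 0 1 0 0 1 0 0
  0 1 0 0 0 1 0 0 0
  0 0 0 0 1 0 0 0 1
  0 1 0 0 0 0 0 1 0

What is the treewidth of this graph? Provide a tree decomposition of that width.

Every bag has size at most 2, so the width is 2 − 1 = 1 and tw(G) ≤ 1. Any graph with an edge has treewidth ≥ 1, and G has the edge 0–2. Hence tw(G) = 1 exactly.

Treewidth 1.
Bags: B1 = {0, 2}  B2 = {2, 4}  B3 = {4, 7}  B4 = {7, 8}  B5 = {1, 8}  B6 = {1, 6}  B7 = {5, 6}  B8 = {3, 5}
Tree: B1–B2, B2–B3, B3–B4, B4–B5, B5–B6, B6–B7, B7–B8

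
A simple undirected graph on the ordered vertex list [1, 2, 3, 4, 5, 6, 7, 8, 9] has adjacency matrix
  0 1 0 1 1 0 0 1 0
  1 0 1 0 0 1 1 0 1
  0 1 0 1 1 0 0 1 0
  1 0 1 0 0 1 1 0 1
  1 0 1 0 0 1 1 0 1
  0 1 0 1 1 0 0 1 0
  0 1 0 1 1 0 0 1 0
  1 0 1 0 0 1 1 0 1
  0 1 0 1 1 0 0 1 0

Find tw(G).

A width-4 tree decomposition is:
Bags: B1 = {2, 3, 4, 5, 8}  B2 = {2, 4, 5, 8, 9}  B3 = {2, 4, 5, 7, 8}  B4 = {2, 4, 5, 6, 8}  B5 = {1, 2, 4, 5, 8}
Tree: B1–B2, B2–B3, B3–B4, B4–B5
Each bag holds 5 vertices, so the decomposition has width 4, which upper-bounds the treewidth. For the lower bound: the 5 vertex sets {3,5}, {8,9}, {4,7}, {2}, {6} are disjoint, each induces a connected subgraph, and every pair is joined by at least one edge of G. Contracting each set to a single vertex therefore yields K_{5} as a minor, and since treewidth is minor-monotone, tw(G) ≥ tw(K_{5}) = 4. Hence tw(G) = 4 exactly.

4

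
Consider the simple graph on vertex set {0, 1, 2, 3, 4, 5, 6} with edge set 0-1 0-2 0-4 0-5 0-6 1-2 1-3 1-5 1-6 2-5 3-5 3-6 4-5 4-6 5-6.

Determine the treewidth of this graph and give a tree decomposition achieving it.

Treewidth 3.
Bags: B1 = {0, 4, 5, 6}  B2 = {0, 1, 5, 6}  B3 = {0, 1, 2, 5}  B4 = {1, 3, 5, 6}
Tree: B1–B2, B2–B3, B2–B4

Each bag holds 4 vertices, so the decomposition has width 3, which upper-bounds the treewidth. For the lower bound, the 4 vertices {0, 1, 2, 5} are pairwise adjacent, and any tree decomposition puts a clique entirely inside one bag — forcing width ≥ 3. Therefore the treewidth is 3.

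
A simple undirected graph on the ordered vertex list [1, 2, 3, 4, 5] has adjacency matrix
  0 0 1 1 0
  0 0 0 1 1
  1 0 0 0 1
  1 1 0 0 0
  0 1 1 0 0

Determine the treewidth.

2

A width-2 tree decomposition is:
Bags: B1 = {2, 4, 5}  B2 = {3, 4, 5}  B3 = {1, 3, 4}
Tree: B1–B2, B2–B3
Every bag has size at most 3, so the width is 3 − 1 = 2 and tw(G) ≤ 2. For the lower bound, G contains the cycle 4–2–5–3–1–4, so G is not a forest; only forests have treewidth ≤ 1, hence tw(G) ≥ 2. Combining the bounds, tw(G) = 2.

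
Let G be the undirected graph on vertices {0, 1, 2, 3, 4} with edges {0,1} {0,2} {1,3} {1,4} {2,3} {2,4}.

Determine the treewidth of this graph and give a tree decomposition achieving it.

Treewidth 2.
One such decomposition:
Bags: B1 = {0, 1, 2}  B2 = {1, 2, 4}  B3 = {1, 2, 3}
Tree: B1–B2, B2–B3

The largest bag has 3 vertices, giving width 2; this decomposition certifies tw(G) ≤ 2. Since 2–0–1–4–2 is a cycle in G, G is not acyclic. Forests are exactly the graphs of treewidth ≤ 1, so tw(G) ≥ 2. Therefore the treewidth is 2.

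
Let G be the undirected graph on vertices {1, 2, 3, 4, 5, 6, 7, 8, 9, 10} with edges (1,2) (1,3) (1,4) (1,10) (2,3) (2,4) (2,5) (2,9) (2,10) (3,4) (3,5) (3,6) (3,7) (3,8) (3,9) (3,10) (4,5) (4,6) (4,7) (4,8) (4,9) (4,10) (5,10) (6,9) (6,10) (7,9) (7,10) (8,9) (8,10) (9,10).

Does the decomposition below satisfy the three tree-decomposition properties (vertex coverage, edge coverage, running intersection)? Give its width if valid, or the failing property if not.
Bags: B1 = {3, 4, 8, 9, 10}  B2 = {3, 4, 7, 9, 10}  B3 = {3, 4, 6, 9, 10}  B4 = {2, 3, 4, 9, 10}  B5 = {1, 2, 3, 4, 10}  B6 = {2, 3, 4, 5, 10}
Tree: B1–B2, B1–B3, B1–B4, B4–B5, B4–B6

Yes; width 4.

Every vertex of G appears in some bag (union = {1, 2, 3, 4, 5, 6, 7, 8, 9, 10}); every edge is covered by a bag; and for each vertex v the set of bags containing v is connected in the bag tree. The decomposition is therefore valid. The largest bag has 5 vertices, so the width is 4.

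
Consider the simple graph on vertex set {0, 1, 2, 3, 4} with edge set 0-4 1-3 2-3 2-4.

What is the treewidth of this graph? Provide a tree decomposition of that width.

Treewidth 1.
Bags: B1 = {1, 3}  B2 = {2, 3}  B3 = {2, 4}  B4 = {0, 4}
Tree: B1–B2, B2–B3, B3–B4

The largest bag has 2 vertices, giving width 1; this decomposition certifies tw(G) ≤ 1. Since G has at least one edge (e.g. 1–3), it is not an edgeless graph, so tw(G) ≥ 1. Combining the bounds, tw(G) = 1.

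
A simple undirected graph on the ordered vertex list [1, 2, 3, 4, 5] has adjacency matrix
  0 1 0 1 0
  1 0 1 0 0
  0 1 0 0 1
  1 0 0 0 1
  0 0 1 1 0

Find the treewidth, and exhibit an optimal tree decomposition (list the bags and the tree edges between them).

Treewidth 2.
Bags: B1 = {1, 2, 3}  B2 = {1, 3, 5}  B3 = {1, 4, 5}
Tree: B1–B2, B2–B3

The largest bag has 3 vertices, giving width 2; this decomposition certifies tw(G) ≤ 2. The edges 1–2–3–5–4–1 form a cycle, so G is not a tree and its treewidth is at least 2. Hence tw(G) = 2 exactly.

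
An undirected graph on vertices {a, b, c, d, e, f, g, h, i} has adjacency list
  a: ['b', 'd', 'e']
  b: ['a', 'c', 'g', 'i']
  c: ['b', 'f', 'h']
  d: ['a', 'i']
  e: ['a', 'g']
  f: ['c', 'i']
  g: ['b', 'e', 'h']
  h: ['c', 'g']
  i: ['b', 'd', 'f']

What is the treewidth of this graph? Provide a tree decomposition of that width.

Every bag has size at most 4, so the width is 4 − 1 = 3 and tw(G) ≤ 3. For the lower bound: the 4 vertex sets {d,f,i}, {c}, {b}, {a,e,g,h} are disjoint, each induces a connected subgraph, and every pair is joined by at least one edge of G. Contracting each set to a single vertex therefore yields K_{4} as a minor, and since treewidth is minor-monotone, tw(G) ≥ tw(K_{4}) = 3. Therefore the treewidth is 3.

Treewidth 3.
One optimal decomposition is:
Bags: B1 = {c, d, f, i}  B2 = {b, c, d, i}  B3 = {a, b, c, d}  B4 = {a, b, c, h}  B5 = {a, b, g, h}  B6 = {a, e, g, h}
Tree: B1–B2, B2–B3, B3–B4, B4–B5, B5–B6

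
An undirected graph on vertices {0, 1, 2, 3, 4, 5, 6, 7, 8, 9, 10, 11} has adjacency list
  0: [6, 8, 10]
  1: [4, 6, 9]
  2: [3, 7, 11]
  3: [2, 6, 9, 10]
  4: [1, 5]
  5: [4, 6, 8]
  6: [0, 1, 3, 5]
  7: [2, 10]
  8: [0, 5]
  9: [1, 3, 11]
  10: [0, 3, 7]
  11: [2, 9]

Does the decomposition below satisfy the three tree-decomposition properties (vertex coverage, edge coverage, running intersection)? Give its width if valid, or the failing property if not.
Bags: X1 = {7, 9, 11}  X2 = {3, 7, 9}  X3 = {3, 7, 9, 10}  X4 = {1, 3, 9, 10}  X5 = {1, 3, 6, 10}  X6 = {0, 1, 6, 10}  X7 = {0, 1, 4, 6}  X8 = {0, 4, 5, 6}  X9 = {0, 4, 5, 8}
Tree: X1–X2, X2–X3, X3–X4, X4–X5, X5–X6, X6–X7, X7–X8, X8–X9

A tree decomposition must satisfy three properties: every vertex lies in some bag; for every edge, both endpoints lie together in some bag; and for every vertex, the bags containing it form a connected subtree. Here vertex 2 appears in no bag, so the decomposition is invalid.

No — vertex 2 appears in no bag.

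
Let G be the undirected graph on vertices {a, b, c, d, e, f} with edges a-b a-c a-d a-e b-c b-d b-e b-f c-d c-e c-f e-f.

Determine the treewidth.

3

A width-3 tree decomposition is:
Bags: B1 = {a, b, c, d}  B2 = {a, b, c, e}  B3 = {b, c, e, f}
Tree: B1–B2, B2–B3
Each bag holds 4 vertices, so the decomposition has width 3, which upper-bounds the treewidth. On the other hand G contains the 4-clique {a, b, c, d}. A clique must lie in a single bag of any decomposition, so no decomposition can have width below 3. Therefore the treewidth is 3.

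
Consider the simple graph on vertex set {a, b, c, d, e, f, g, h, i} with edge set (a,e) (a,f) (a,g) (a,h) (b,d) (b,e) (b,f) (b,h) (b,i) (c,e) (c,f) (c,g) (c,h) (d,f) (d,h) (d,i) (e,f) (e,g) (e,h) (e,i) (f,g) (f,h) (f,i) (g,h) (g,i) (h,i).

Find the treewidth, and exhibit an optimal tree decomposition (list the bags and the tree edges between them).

Each bag holds 5 vertices, so the decomposition has width 4, which upper-bounds the treewidth. Conversely, {b, d, f, h, i} is a clique of size 5, and the vertices of any clique must share a bag in every tree decomposition; so some bag has ≥ 5 vertices and tw(G) ≥ 4. Hence tw(G) = 4 exactly.

Treewidth 4.
One optimal decomposition is:
Bags: B1 = {a, e, f, g, h}  B2 = {e, f, g, h, i}  B3 = {c, e, f, g, h}  B4 = {b, e, f, h, i}  B5 = {b, d, f, h, i}
Tree: B1–B2, B2–B3, B2–B4, B4–B5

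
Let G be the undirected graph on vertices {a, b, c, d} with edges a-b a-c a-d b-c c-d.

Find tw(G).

A width-2 tree decomposition is:
Bags: B1 = {a, b, c}  B2 = {a, c, d}
Tree: B1–B2
Every bag has size at most 3, so the width is 3 − 1 = 2 and tw(G) ≤ 2. For the lower bound, the 3 vertices {a, c, d} are pairwise adjacent, and any tree decomposition puts a clique entirely inside one bag — forcing width ≥ 2. Hence tw(G) = 2 exactly.

2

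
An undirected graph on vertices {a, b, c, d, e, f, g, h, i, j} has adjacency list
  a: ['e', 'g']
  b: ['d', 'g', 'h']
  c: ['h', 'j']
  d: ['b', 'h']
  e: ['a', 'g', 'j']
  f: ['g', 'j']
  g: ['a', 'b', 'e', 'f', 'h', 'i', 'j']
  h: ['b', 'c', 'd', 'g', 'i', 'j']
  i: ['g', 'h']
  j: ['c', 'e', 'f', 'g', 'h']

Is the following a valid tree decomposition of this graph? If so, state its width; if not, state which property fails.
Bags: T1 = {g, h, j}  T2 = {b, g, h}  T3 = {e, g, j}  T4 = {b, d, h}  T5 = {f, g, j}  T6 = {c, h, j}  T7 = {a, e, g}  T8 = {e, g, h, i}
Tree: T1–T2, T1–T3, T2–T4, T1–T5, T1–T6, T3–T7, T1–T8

No — bags containing vertex e are not connected in the tree.

A tree decomposition must satisfy three properties: every vertex lies in some bag; for every edge, both endpoints lie together in some bag; and for every vertex, the bags containing it form a connected subtree. Here bags containing vertex e are not connected in the tree, so the decomposition is invalid.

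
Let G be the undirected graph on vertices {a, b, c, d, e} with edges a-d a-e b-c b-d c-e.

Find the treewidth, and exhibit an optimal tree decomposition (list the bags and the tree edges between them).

Treewidth 2.
One such decomposition:
Bags: B1 = {a, c, e}  B2 = {a, b, c}  B3 = {a, b, d}
Tree: B1–B2, B2–B3

Every bag has size at most 3, so the width is 3 − 1 = 2 and tw(G) ≤ 2. The edges a–e–c–b–d–a form a cycle, so G is not a tree and its treewidth is at least 2. Combining the bounds, tw(G) = 2.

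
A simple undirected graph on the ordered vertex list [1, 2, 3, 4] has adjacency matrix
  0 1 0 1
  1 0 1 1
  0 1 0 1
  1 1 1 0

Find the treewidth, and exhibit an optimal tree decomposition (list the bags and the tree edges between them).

Each bag holds 3 vertices, so the decomposition has width 2, which upper-bounds the treewidth. On the other hand G contains the 3-clique {1, 2, 4}. A clique must lie in a single bag of any decomposition, so no decomposition can have width below 2. Combining the bounds, tw(G) = 2.

Treewidth 2.
One such decomposition:
Bags: B1 = {1, 2, 4}  B2 = {2, 3, 4}
Tree: B1–B2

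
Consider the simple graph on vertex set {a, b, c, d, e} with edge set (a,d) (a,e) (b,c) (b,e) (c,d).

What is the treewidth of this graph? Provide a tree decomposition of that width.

Each bag holds 3 vertices, so the decomposition has width 2, which upper-bounds the treewidth. Since c–b–e–a–d–c is a cycle in G, G is not acyclic. Forests are exactly the graphs of treewidth ≤ 1, so tw(G) ≥ 2. Combining the bounds, tw(G) = 2.

Treewidth 2.
One such decomposition:
Bags: B1 = {b, c, e}  B2 = {a, c, e}  B3 = {a, c, d}
Tree: B1–B2, B2–B3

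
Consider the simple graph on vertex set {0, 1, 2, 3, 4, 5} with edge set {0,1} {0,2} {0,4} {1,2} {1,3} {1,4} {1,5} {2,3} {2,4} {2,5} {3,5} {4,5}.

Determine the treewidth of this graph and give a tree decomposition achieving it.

Treewidth 3.
One such decomposition:
Bags: B1 = {1, 2, 3, 5}  B2 = {1, 2, 4, 5}  B3 = {0, 1, 2, 4}
Tree: B1–B2, B2–B3

Every bag has size at most 4, so the width is 4 − 1 = 3 and tw(G) ≤ 3. For the lower bound, the 4 vertices {1, 2, 3, 5} are pairwise adjacent, and any tree decomposition puts a clique entirely inside one bag — forcing width ≥ 3. The upper and lower bounds meet at 3, so that is the treewidth.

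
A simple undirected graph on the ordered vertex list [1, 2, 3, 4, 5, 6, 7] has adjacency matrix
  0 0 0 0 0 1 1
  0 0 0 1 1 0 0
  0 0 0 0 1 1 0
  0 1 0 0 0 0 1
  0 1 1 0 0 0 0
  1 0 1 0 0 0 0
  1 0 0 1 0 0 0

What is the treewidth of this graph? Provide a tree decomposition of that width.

Every bag has size at most 3, so the width is 3 − 1 = 2 and tw(G) ≤ 2. The edges 2–4–7–1–6–3–5–2 form a cycle, so G is not a tree and its treewidth is at least 2. Therefore the treewidth is 2.

Treewidth 2.
One such decomposition:
Bags: B1 = {2, 4, 7}  B2 = {1, 2, 7}  B3 = {1, 2, 6}  B4 = {2, 3, 6}  B5 = {2, 3, 5}
Tree: B1–B2, B2–B3, B3–B4, B4–B5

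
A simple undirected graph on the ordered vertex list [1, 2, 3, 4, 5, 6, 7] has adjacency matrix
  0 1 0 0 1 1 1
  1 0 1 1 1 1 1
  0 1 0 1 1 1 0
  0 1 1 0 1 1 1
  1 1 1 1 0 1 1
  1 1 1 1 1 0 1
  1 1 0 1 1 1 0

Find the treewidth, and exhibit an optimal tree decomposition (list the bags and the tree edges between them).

Treewidth 4.
One such decomposition:
Bags: B1 = {2, 3, 4, 5, 6}  B2 = {2, 4, 5, 6, 7}  B3 = {1, 2, 5, 6, 7}
Tree: B1–B2, B2–B3

Every bag has size at most 5, so the width is 5 − 1 = 4 and tw(G) ≤ 4. For the lower bound, the 5 vertices {1, 2, 5, 6, 7} are pairwise adjacent, and any tree decomposition puts a clique entirely inside one bag — forcing width ≥ 4. Combining the bounds, tw(G) = 4.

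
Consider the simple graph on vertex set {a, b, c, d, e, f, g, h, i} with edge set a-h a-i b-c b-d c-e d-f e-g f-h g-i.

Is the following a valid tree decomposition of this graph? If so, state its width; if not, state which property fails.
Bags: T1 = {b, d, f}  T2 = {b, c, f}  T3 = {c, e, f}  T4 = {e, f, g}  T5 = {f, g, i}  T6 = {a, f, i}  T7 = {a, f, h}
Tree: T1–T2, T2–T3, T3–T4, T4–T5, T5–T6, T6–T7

Vertex coverage: the bags together contain {a, b, c, d, e, f, g, h, i}, the full vertex set. Edge coverage: each edge of G has both endpoints in at least one bag. Running intersection: for every vertex, the bags containing it form a connected subtree. All three properties hold, so this is a valid tree decomposition of width max|bag| − 1 = 2, and hence tw(G) ≤ 2.

Yes; width 2.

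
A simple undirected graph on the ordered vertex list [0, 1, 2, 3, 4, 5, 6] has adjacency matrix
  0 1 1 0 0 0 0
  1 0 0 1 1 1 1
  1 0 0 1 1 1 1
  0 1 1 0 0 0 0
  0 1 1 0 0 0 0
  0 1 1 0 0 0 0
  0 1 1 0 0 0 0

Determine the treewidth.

A width-2 tree decomposition is:
Bags: B1 = {1, 2, 3}  B2 = {1, 2, 4}  B3 = {1, 2, 6}  B4 = {1, 2, 5}  B5 = {0, 1, 2}
Tree: B1–B2, B2–B3, B3–B4, B4–B5
The largest bag has 3 vertices, giving width 2; this decomposition certifies tw(G) ≤ 2. For the lower bound, G contains the cycle 1–3–2–4–1, so G is not a forest; only forests have treewidth ≤ 1, hence tw(G) ≥ 2. Therefore the treewidth is 2.

2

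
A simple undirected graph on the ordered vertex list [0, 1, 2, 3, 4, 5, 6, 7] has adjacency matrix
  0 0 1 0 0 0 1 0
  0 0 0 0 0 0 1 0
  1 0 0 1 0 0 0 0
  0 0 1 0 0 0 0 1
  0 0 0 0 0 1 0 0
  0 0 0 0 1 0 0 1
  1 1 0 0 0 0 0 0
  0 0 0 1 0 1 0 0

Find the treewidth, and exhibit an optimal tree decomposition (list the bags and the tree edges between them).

Treewidth 1.
Bags: B1 = {4, 5}  B2 = {5, 7}  B3 = {3, 7}  B4 = {2, 3}  B5 = {0, 2}  B6 = {0, 6}  B7 = {1, 6}
Tree: B1–B2, B2–B3, B3–B4, B4–B5, B5–B6, B6–B7

The largest bag has 2 vertices, giving width 1; this decomposition certifies tw(G) ≤ 1. G has an edge, so its treewidth is at least 1. The upper and lower bounds meet at 1, so that is the treewidth.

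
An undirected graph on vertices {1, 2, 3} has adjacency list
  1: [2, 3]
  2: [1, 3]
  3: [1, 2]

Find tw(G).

2

A width-2 tree decomposition is:
Bags: B1 = {1, 2, 3}
Tree: (single bag)
With just one bag of size 3, the width is 3 − 1 = 2, so tw(G) ≤ 2. Conversely, {1, 2, 3} is a clique of size 3, and the vertices of any clique must share a bag in every tree decomposition; so some bag has ≥ 3 vertices and tw(G) ≥ 2. Hence tw(G) = 2 exactly.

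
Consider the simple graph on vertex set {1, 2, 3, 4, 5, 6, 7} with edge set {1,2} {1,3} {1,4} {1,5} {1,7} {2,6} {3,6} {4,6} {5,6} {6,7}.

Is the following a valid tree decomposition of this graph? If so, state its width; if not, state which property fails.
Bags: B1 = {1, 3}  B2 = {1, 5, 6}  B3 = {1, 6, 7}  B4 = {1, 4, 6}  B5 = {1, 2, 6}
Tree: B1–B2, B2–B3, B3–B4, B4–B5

No — edge (6,3) lies in no bag.

A tree decomposition must satisfy three properties: every vertex lies in some bag; for every edge, both endpoints lie together in some bag; and for every vertex, the bags containing it form a connected subtree. Here edge (6,3) lies in no bag, so the decomposition is invalid.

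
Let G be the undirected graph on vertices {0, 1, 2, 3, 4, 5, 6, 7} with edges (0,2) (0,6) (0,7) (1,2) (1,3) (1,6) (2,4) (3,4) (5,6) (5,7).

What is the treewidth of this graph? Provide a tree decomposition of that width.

Treewidth 2.
One optimal decomposition is:
Bags: B1 = {0, 5, 7}  B2 = {0, 5, 6}  B3 = {0, 2, 6}  B4 = {1, 2, 6}  B5 = {1, 2, 4}  B6 = {1, 3, 4}
Tree: B1–B2, B2–B3, B3–B4, B4–B5, B5–B6

Every bag has size at most 3, so the width is 3 − 1 = 2 and tw(G) ≤ 2. The edges 7–5–6–0–7 form a cycle, so G is not a tree and its treewidth is at least 2. Hence tw(G) = 2 exactly.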